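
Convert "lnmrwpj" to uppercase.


Input string: 'lnmrwpj'
Operation: convert each letter to uppercase
Mapping: 'l'->'L', 'n'->'N', 'm'->'M', 'r'->'R', 'w'->'W', 'p'->'P', 'j'->'J'
Result: LNMRWPJ


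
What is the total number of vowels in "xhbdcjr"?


Input string: 'xhbdcjr'
Operation: count vowels (a, e, i, o, u)
Scan: s[0]='x', s[1]='h', s[2]='b', s[3]='d', s[4]='c', s[5]='j', s[6]='r'
Vowels found: 0
Result: 0


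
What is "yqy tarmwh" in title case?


Input string: 'yqy tarmwh'
Operation: capitalize first letter of each word
Word transformations: 'yqy'->'Yqy', 'tarmwh'->'Tarmwh'
Result: Yqy Tarmwh


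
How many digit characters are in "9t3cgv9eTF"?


Input string: '9t3cgv9eTF'
Operation: count digit characters (0-9)
Scan: '9'(digit), 't', '3'(digit), 'c', 'g', 'v', '9'(digit), 'e', 'T', 'F'
Digits found: 3
Result: 3


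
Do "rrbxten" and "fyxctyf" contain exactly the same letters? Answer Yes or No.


String 1: 'rrbxten' -> sorted: 'benrrtx'
String 2: 'fyxctyf' -> sorted: 'cfftxyy'
Compare sorted forms: 'benrrtx' != 'cfftxyy'
Anagram: No


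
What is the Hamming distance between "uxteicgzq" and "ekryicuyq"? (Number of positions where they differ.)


String 1: 'uxteicgzq'
String 2: 'ekryicuyq'
Compare each position: pos 0: 'u'!='e', pos 1: 'x'!='k', pos 2: 't'!='r', pos 3: 'e'!='y', pos 4: 'i'=='i', pos 5: 'c'=='c', pos 6: 'g'!='u', pos 7: 'z'!='y', pos 8: 'q'=='q'
Differing positions: 6
Hamming distance: 6


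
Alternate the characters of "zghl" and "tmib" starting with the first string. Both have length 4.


String 1: 'zghl'
String 2: 'tmib'
Operation: alternate characters
Pairs: 'z'+'t', 'g'+'m', 'h'+'i', 'l'+'b'
Result: ztgmhilb


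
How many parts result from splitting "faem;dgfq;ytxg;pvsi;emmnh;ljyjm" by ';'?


Input string: 'faem;dgfq;ytxg;pvsi;emmnh;ljyjm'
Delimiter: ';'
Split result: 'faem', 'dgfq', 'ytxg', 'pvsi', 'emmnh', 'ljyjm'
Number of parts: 6


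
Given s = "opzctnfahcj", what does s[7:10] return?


Input string: 'opzctnfahcj'
Operation: slice [7:10]
Extract characters: s[7]='a', s[8]='h', s[9]='c'
Result: ahc


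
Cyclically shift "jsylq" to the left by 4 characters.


Input: 'jsylq', shift = 4
Operation: split at index 4 and swap parts
Front part s[0:4] = 'jsyl'
Back part s[4:] = 'q'
Rotated = back + front = 'q' + 'jsyl'
Result: qjsyl


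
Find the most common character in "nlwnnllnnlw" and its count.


Input: 'nlwnnllnnlw'
Operation: tally each character
Counts: 'l':4, 'n':5, 'w':2
Maximum: 'n' appears 5 times


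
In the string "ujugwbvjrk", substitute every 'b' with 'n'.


Input string: 'ujugwbvjrk'
Operation: replace 'b' with 'n'
Positions of 'b': 5
After replacement: ujugwnvjrk


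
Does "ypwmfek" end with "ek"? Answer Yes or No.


Input string: 'ypwmfek'
Suffix to check: 'ek'
Last 2 characters of input: 'ek'
Match: True
Result: Yes


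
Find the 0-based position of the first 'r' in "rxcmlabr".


Input string: 'rxcmlabr'
Target: 'r'
Scanning left to right: s[0]='r'
First match at index: 0


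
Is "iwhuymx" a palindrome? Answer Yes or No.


Input string: 'iwhuymx'
Reversed: 'xmyuhwi'
Compare pairs: s[0]='i' vs s[6]='x' (mismatch), s[1]='w' vs s[5]='m' (mismatch), s[2]='h' vs s[4]='y' (mismatch)
Palindrome: No


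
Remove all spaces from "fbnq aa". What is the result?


Input string: 'fbnq aa'
Operation: remove all spaces
Words: 'fbnq', 'aa'
Join without spaces: fbnqaa


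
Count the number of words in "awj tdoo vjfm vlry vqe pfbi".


Input string: 'awj tdoo vjfm vlry vqe pfbi'
Operation: split by spaces
Words found: 'awj', 'tdoo', 'vjfm', 'vlry', 'vqe', 'pfbi'
Word count: 6


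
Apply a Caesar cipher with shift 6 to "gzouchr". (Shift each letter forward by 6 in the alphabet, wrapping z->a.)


Input: 'gzouchr', shift = 6
Operation: for each letter, (position + 6) mod 26
Mapping: 'g'(6+6=12)->'m', 'z'(25+6=31, 31 mod 26=5)->'f', 'o'(14+6=20)->'u', 'u'(20+6=26, 26 mod 26=0)->'a', 'c'(2+6=8)->'i', 'h'(7+6=13)->'n', 'r'(17+6=23)->'x'
Result: mfuainx


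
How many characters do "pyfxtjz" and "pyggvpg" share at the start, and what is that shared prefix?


String 1: 'pyfxtjz'
String 2: 'pyggvpg'
Compare position by position:
pos 0: 'p' vs 'p' match
pos 1: 'y' vs 'y' match
pos 2: 'f' vs 'g' differ -> stop
Longest common prefix: "py" (length 2)


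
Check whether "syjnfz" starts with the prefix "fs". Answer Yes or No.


Input string: 'syjnfz'
Prefix to check: 'fs'
First 2 characters of input: 'sy'
Match: False
Result: No


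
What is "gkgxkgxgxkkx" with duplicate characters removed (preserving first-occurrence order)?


Input: 'gkgxkgxgxkkx'
Operation: keep first occurrence of each character
Scan: s[0]='g' new -> keep; s[1]='k' new -> keep; s[2]='g' seen -> skip; s[3]='x' new -> keep; s[4]='k' seen -> skip; s[5]='g' seen -> skip; s[6]='x' seen -> skip; s[7]='g' seen -> skip; s[8]='x' seen -> skip; s[9]='k' seen -> skip; s[10]='k' seen -> skip; s[11]='x' seen -> skip
Result: gkx


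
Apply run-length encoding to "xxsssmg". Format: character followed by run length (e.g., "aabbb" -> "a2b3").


Input: 'xxsssmg'
Operation: identify consecutive runs
Runs: 'xx' -> x2, 'sss' -> s3, 'm' -> m1, 'g' -> g1
Encoded: x2s3m1g1


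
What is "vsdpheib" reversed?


Input string: 'vsdpheib'
Operation: reverse character order
Original order: 'v' -> 's' -> 'd' -> 'p' -> 'h' -> 'e' -> 'i' -> 'b'
Reversed order: 'b' -> 'i' -> 'e' -> 'h' -> 'p' -> 'd' -> 's' -> 'v'
Result: biehpdsv


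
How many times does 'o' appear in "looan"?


Input string: 'looan'
Target character: 'o'
Scan each position: s[1]='o', s[2]='o'
Matches found at indices: 1, 2
Total: 2


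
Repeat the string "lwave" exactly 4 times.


Input string: 'lwave'
Operation: repeat 4 times
Concatenation: 'lwave' + 'lwave' + 'lwave' + 'lwave'
Result: lwavelwavelwavelwave


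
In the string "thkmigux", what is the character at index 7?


Input string: 'thkmigux'
Operation: get character at index 7
Index mapping: s[0]='t', s[1]='h', s[2]='k', s[3]='m', s[4]='i', s[5]='g', s[6]='u', s[7]='x'
Result: 'x'


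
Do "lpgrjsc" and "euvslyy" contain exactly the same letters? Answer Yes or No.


String 1: 'lpgrjsc' -> sorted: 'cgjlprs'
String 2: 'euvslyy' -> sorted: 'elsuvyy'
Compare sorted forms: 'cgjlprs' != 'elsuvyy'
Anagram: No


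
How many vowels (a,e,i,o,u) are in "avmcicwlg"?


Input string: 'avmcicwlg'
Operation: count vowels (a, e, i, o, u)
Scan: s[0]='a' (vowel), s[1]='v', s[2]='m', s[3]='c', s[4]='i' (vowel), s[5]='c', s[6]='w', s[7]='l', s[8]='g'
Vowels found: 2
Result: 2


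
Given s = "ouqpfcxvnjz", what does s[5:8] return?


Input string: 'ouqpfcxvnjz'
Operation: slice [5:8]
Extract characters: s[5]='c', s[6]='x', s[7]='v'
Result: cxv


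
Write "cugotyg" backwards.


Input string: 'cugotyg'
Operation: reverse character order
Original order: 'c' -> 'u' -> 'g' -> 'o' -> 't' -> 'y' -> 'g'
Reversed order: 'g' -> 'y' -> 't' -> 'o' -> 'g' -> 'u' -> 'c'
Result: gytoguc


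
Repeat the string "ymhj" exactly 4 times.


Input string: 'ymhj'
Operation: repeat 4 times
Concatenation: 'ymhj' + 'ymhj' + 'ymhj' + 'ymhj'
Result: ymhjymhjymhjymhj


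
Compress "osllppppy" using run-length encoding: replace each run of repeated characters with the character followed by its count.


Input: 'osllppppy'
Operation: identify consecutive runs
Runs: 'o' -> o1, 's' -> s1, 'll' -> l2, 'pppp' -> p4, 'y' -> y1
Encoded: o1s1l2p4y1


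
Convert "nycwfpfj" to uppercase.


Input string: 'nycwfpfj'
Operation: convert each letter to uppercase
Mapping: 'n'->'N', 'y'->'Y', 'c'->'C', 'w'->'W', 'f'->'F', 'p'->'P', 'f'->'F', 'j'->'J'
Result: NYCWFPFJ


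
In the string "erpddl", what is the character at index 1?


Input string: 'erpddl'
Operation: get character at index 1
Index mapping: s[0]='e', s[1]='r'
Result: 'r'


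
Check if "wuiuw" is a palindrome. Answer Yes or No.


Input string: 'wuiuw'
Reversed: 'wuiuw'
Compare pairs: s[0]='w' vs s[4]='w' (match), s[1]='u' vs s[3]='u' (match)
Palindrome: Yes


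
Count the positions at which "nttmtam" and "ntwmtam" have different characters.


String 1: 'nttmtam'
String 2: 'ntwmtam'
Compare each position: pos 0: 'n'=='n', pos 1: 't'=='t', pos 2: 't'!='w', pos 3: 'm'=='m', pos 4: 't'=='t', pos 5: 'a'=='a', pos 6: 'm'=='m'
Differing positions: 1
Hamming distance: 1


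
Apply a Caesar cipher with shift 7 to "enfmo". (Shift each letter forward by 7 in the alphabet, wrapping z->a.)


Input: 'enfmo', shift = 7
Operation: for each letter, (position + 7) mod 26
Mapping: 'e'(4+7=11)->'l', 'n'(13+7=20)->'u', 'f'(5+7=12)->'m', 'm'(12+7=19)->'t', 'o'(14+7=21)->'v'
Result: lumtv


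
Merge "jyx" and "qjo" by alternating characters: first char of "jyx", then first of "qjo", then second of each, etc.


String 1: 'jyx'
String 2: 'qjo'
Operation: alternate characters
Pairs: 'j'+'q', 'y'+'j', 'x'+'o'
Result: jqyjxo


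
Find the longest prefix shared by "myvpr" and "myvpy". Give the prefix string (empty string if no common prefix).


String 1: 'myvpr'
String 2: 'myvpy'
Compare position by position:
pos 0: 'm' vs 'm' match
pos 1: 'y' vs 'y' match
pos 2: 'v' vs 'v' match
pos 3: 'p' vs 'p' match
pos 4: 'r' vs 'y' differ -> stop
Longest common prefix: "myvp" (length 4)


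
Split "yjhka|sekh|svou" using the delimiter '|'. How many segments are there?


Input string: 'yjhka|sekh|svou'
Delimiter: '|'
Split result: 'yjhka', 'sekh', 'svou'
Number of parts: 3


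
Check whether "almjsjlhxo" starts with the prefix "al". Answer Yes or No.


Input string: 'almjsjlhxo'
Prefix to check: 'al'
First 2 characters of input: 'al'
Match: True
Result: Yes


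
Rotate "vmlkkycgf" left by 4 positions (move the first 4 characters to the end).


Input: 'vmlkkycgf', shift = 4
Operation: split at index 4 and swap parts
Front part s[0:4] = 'vmlk'
Back part s[4:] = 'kycgf'
Rotated = back + front = 'kycgf' + 'vmlk'
Result: kycgfvmlk


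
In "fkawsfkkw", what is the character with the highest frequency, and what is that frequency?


Input: 'fkawsfkkw'
Operation: tally each character
Counts: 'a':1, 'f':2, 'k':3, 's':1, 'w':2
Maximum: 'k' appears 3 times


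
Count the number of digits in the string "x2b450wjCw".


Input string: 'x2b450wjCw'
Operation: count digit characters (0-9)
Scan: 'x', '2'(digit), 'b', '4'(digit), '5'(digit), '0'(digit), 'w', 'j', 'C', 'w'
Digits found: 4
Result: 4


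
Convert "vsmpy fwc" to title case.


Input string: 'vsmpy fwc'
Operation: capitalize first letter of each word
Word transformations: 'vsmpy'->'Vsmpy', 'fwc'->'Fwc'
Result: Vsmpy Fwc


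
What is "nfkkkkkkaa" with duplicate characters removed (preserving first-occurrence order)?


Input: 'nfkkkkkkaa'
Operation: keep first occurrence of each character
Scan: s[0]='n' new -> keep; s[1]='f' new -> keep; s[2]='k' new -> keep; s[3]='k' seen -> skip; s[4]='k' seen -> skip; s[5]='k' seen -> skip; s[6]='k' seen -> skip; s[7]='k' seen -> skip; s[8]='a' new -> keep; s[9]='a' seen -> skip
Result: nfka


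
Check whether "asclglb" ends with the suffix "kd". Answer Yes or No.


Input string: 'asclglb'
Suffix to check: 'kd'
Last 2 characters of input: 'lb'
Match: False
Result: No


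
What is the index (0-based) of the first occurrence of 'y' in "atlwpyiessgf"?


Input string: 'atlwpyiessgf'
Target: 'y'
Scanning left to right: s[0]='a', s[1]='t', s[2]='l', s[3]='w', s[4]='p', s[5]='y'
First match at index: 5


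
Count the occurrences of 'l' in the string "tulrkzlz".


Input string: 'tulrkzlz'
Target character: 'l'
Scan each position: s[2]='l', s[6]='l'
Matches found at indices: 2, 6
Total: 2


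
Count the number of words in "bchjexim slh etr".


Input string: 'bchjexim slh etr'
Operation: split by spaces
Words found: 'bchjexim', 'slh', 'etr'
Word count: 3


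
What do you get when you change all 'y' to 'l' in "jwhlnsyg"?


Input string: 'jwhlnsyg'
Operation: replace 'y' with 'l'
Positions of 'y': 6
After replacement: jwhlnslg


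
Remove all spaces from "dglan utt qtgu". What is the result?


Input string: 'dglan utt qtgu'
Operation: remove all spaces
Words: 'dglan', 'utt', 'qtgu'
Join without spaces: dglanuttqtgu


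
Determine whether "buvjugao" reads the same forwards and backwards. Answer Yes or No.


Input string: 'buvjugao'
Reversed: 'oagujvub'
Compare pairs: s[0]='b' vs s[7]='o' (mismatch), s[1]='u' vs s[6]='a' (mismatch), s[2]='v' vs s[5]='g' (mismatch), s[3]='j' vs s[4]='u' (mismatch)
Palindrome: No


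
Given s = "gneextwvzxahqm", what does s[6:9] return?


Input string: 'gneextwvzxahqm'
Operation: slice [6:9]
Extract characters: s[6]='w', s[7]='v', s[8]='z'
Result: wvz


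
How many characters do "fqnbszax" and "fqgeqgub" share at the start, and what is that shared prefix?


String 1: 'fqnbszax'
String 2: 'fqgeqgub'
Compare position by position:
pos 0: 'f' vs 'f' match
pos 1: 'q' vs 'q' match
pos 2: 'n' vs 'g' differ -> stop
Longest common prefix: "fq" (length 2)


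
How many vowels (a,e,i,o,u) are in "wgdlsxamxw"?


Input string: 'wgdlsxamxw'
Operation: count vowels (a, e, i, o, u)
Scan: s[0]='w', s[1]='g', s[2]='d', s[3]='l', s[4]='s', s[5]='x', s[6]='a' (vowel), s[7]='m', s[8]='x', s[9]='w'
Vowels found: 1
Result: 1


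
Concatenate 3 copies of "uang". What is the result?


Input string: 'uang'
Operation: repeat 3 times
Concatenation: 'uang' + 'uang' + 'uang'
Result: uanguanguang


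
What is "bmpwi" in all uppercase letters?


Input string: 'bmpwi'
Operation: convert each letter to uppercase
Mapping: 'b'->'B', 'm'->'M', 'p'->'P', 'w'->'W', 'i'->'I'
Result: BMPWI


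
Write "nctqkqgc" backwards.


Input string: 'nctqkqgc'
Operation: reverse character order
Original order: 'n' -> 'c' -> 't' -> 'q' -> 'k' -> 'q' -> 'g' -> 'c'
Reversed order: 'c' -> 'g' -> 'q' -> 'k' -> 'q' -> 't' -> 'c' -> 'n'
Result: cgqkqtcn


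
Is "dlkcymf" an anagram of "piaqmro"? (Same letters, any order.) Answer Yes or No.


String 1: 'piaqmro' -> sorted: 'aimopqr'
String 2: 'dlkcymf' -> sorted: 'cdfklmy'
Compare sorted forms: 'aimopqr' != 'cdfklmy'
Anagram: No


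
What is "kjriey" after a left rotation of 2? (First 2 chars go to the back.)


Input: 'kjriey', shift = 2
Operation: split at index 2 and swap parts
Front part s[0:2] = 'kj'
Back part s[2:] = 'riey'
Rotated = back + front = 'riey' + 'kj'
Result: rieykj


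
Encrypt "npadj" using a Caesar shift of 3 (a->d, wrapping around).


Input: 'npadj', shift = 3
Operation: for each letter, (position + 3) mod 26
Mapping: 'n'(13+3=16)->'q', 'p'(15+3=18)->'s', 'a'(0+3=3)->'d', 'd'(3+3=6)->'g', 'j'(9+3=12)->'m'
Result: qsdgm


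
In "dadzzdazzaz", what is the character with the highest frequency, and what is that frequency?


Input: 'dadzzdazzaz'
Operation: tally each character
Counts: 'a':3, 'd':3, 'z':5
Maximum: 'z' appears 5 times


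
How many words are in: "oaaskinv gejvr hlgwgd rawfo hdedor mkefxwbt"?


Input string: 'oaaskinv gejvr hlgwgd rawfo hdedor mkefxwbt'
Operation: split by spaces
Words found: 'oaaskinv', 'gejvr', 'hlgwgd', 'rawfo', 'hdedor', 'mkefxwbt'
Word count: 6


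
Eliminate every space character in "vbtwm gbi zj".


Input string: 'vbtwm gbi zj'
Operation: remove all spaces
Words: 'vbtwm', 'gbi', 'zj'
Join without spaces: vbtwmgbizj


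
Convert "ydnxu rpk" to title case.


Input string: 'ydnxu rpk'
Operation: capitalize first letter of each word
Word transformations: 'ydnxu'->'Ydnxu', 'rpk'->'Rpk'
Result: Ydnxu Rpk


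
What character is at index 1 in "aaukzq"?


Input string: 'aaukzq'
Operation: get character at index 1
Index mapping: s[0]='a', s[1]='a'
Result: 'a'


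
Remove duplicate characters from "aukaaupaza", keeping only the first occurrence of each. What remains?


Input: 'aukaaupaza'
Operation: keep first occurrence of each character
Scan: s[0]='a' new -> keep; s[1]='u' new -> keep; s[2]='k' new -> keep; s[3]='a' seen -> skip; s[4]='a' seen -> skip; s[5]='u' seen -> skip; s[6]='p' new -> keep; s[7]='a' seen -> skip; s[8]='z' new -> keep; s[9]='a' seen -> skip
Result: aukpz


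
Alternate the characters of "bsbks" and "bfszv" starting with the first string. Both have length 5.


String 1: 'bsbks'
String 2: 'bfszv'
Operation: alternate characters
Pairs: 'b'+'b', 's'+'f', 'b'+'s', 'k'+'z', 's'+'v'
Result: bbsfbskzsv


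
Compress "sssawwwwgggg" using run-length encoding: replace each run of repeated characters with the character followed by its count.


Input: 'sssawwwwgggg'
Operation: identify consecutive runs
Runs: 'sss' -> s3, 'a' -> a1, 'wwww' -> w4, 'gggg' -> g4
Encoded: s3a1w4g4


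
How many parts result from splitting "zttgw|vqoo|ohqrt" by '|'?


Input string: 'zttgw|vqoo|ohqrt'
Delimiter: '|'
Split result: 'zttgw', 'vqoo', 'ohqrt'
Number of parts: 3


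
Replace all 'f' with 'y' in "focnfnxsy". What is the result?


Input string: 'focnfnxsy'
Operation: replace 'f' with 'y'
Positions of 'f': 0, 4
After replacement: yocnynxsy


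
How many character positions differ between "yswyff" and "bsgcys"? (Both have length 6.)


String 1: 'yswyff'
String 2: 'bsgcys'
Compare each position: pos 0: 'y'!='b', pos 1: 's'=='s', pos 2: 'w'!='g', pos 3: 'y'!='c', pos 4: 'f'!='y', pos 5: 'f'!='s'
Differing positions: 5
Hamming distance: 5


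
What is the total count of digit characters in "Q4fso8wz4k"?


Input string: 'Q4fso8wz4k'
Operation: count digit characters (0-9)
Scan: 'Q', '4'(digit), 'f', 's', 'o', '8'(digit), 'w', 'z', '4'(digit), 'k'
Digits found: 3
Result: 3


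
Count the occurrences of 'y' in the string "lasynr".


Input string: 'lasynr'
Target character: 'y'
Scan each position: s[3]='y'
Matches found at indices: 3
Total: 1


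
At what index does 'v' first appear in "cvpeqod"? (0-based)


Input string: 'cvpeqod'
Target: 'v'
Scanning left to right: s[0]='c', s[1]='v'
First match at index: 1


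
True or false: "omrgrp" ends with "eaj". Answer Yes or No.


Input string: 'omrgrp'
Suffix to check: 'eaj'
Last 3 characters of input: 'grp'
Match: False
Result: No


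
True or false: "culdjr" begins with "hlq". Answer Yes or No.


Input string: 'culdjr'
Prefix to check: 'hlq'
First 3 characters of input: 'cul'
Match: False
Result: No


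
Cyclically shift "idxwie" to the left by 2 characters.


Input: 'idxwie', shift = 2
Operation: split at index 2 and swap parts
Front part s[0:2] = 'id'
Back part s[2:] = 'xwie'
Rotated = back + front = 'xwie' + 'id'
Result: xwieid


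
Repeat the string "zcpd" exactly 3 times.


Input string: 'zcpd'
Operation: repeat 3 times
Concatenation: 'zcpd' + 'zcpd' + 'zcpd'
Result: zcpdzcpdzcpd


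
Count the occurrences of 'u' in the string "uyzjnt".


Input string: 'uyzjnt'
Target character: 'u'
Scan each position: s[0]='u'
Matches found at indices: 0
Total: 1


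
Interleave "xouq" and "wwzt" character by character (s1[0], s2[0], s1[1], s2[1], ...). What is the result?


String 1: 'xouq'
String 2: 'wwzt'
Operation: alternate characters
Pairs: 'x'+'w', 'o'+'w', 'u'+'z', 'q'+'t'
Result: xwowuzqt


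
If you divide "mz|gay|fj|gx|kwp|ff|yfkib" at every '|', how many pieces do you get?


Input string: 'mz|gay|fj|gx|kwp|ff|yfkib'
Delimiter: '|'
Split result: 'mz', 'gay', 'fj', 'gx', 'kwp', 'ff', 'yfkib'
Number of parts: 7


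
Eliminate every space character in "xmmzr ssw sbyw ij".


Input string: 'xmmzr ssw sbyw ij'
Operation: remove all spaces
Words: 'xmmzr', 'ssw', 'sbyw', 'ij'
Join without spaces: xmmzrsswsbywij


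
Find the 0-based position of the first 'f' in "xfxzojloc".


Input string: 'xfxzojloc'
Target: 'f'
Scanning left to right: s[0]='x', s[1]='f'
First match at index: 1


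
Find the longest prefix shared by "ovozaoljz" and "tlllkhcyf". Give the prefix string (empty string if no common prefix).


String 1: 'ovozaoljz'
String 2: 'tlllkhcyf'
Compare position by position:
pos 0: 'o' vs 't' differ -> stop
Longest common prefix: "" (length 0)


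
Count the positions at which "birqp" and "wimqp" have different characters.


String 1: 'birqp'
String 2: 'wimqp'
Compare each position: pos 0: 'b'!='w', pos 1: 'i'=='i', pos 2: 'r'!='m', pos 3: 'q'=='q', pos 4: 'p'=='p'
Differing positions: 2
Hamming distance: 2


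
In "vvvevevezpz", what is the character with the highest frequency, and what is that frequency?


Input: 'vvvevevezpz'
Operation: tally each character
Counts: 'e':3, 'p':1, 'v':5, 'z':2
Maximum: 'v' appears 5 times


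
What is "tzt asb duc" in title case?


Input string: 'tzt asb duc'
Operation: capitalize first letter of each word
Word transformations: 'tzt'->'Tzt', 'asb'->'Asb', 'duc'->'Duc'
Result: Tzt Asb Duc


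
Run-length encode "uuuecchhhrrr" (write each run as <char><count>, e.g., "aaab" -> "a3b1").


Input: 'uuuecchhhrrr'
Operation: identify consecutive runs
Runs: 'uuu' -> u3, 'e' -> e1, 'cc' -> c2, 'hhh' -> h3, 'rrr' -> r3
Encoded: u3e1c2h3r3


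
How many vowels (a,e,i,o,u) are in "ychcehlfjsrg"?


Input string: 'ychcehlfjsrg'
Operation: count vowels (a, e, i, o, u)
Scan: s[0]='y', s[1]='c', s[2]='h', s[3]='c', s[4]='e' (vowel), s[5]='h', s[6]='l', s[7]='f', s[8]='j', s[9]='s', s[10]='r', s[11]='g'
Vowels found: 1
Result: 1


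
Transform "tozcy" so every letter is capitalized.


Input string: 'tozcy'
Operation: convert each letter to uppercase
Mapping: 't'->'T', 'o'->'O', 'z'->'Z', 'c'->'C', 'y'->'Y'
Result: TOZCY


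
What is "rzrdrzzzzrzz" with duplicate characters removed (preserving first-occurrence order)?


Input: 'rzrdrzzzzrzz'
Operation: keep first occurrence of each character
Scan: s[0]='r' new -> keep; s[1]='z' new -> keep; s[2]='r' seen -> skip; s[3]='d' new -> keep; s[4]='r' seen -> skip; s[5]='z' seen -> skip; s[6]='z' seen -> skip; s[7]='z' seen -> skip; s[8]='z' seen -> skip; s[9]='r' seen -> skip; s[10]='z' seen -> skip; s[11]='z' seen -> skip
Result: rzd


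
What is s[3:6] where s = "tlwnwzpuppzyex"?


Input string: 'tlwnwzpuppzyex'
Operation: slice [3:6]
Extract characters: s[3]='n', s[4]='w', s[5]='z'
Result: nwz


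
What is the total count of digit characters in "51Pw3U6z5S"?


Input string: '51Pw3U6z5S'
Operation: count digit characters (0-9)
Scan: '5'(digit), '1'(digit), 'P', 'w', '3'(digit), 'U', '6'(digit), 'z', '5'(digit), 'S'
Digits found: 5
Result: 5


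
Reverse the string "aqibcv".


Input string: 'aqibcv'
Operation: reverse character order
Original order: 'a' -> 'q' -> 'i' -> 'b' -> 'c' -> 'v'
Reversed order: 'v' -> 'c' -> 'b' -> 'i' -> 'q' -> 'a'
Result: vcbiqa


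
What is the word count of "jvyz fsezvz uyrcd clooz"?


Input string: 'jvyz fsezvz uyrcd clooz'
Operation: split by spaces
Words found: 'jvyz', 'fsezvz', 'uyrcd', 'clooz'
Word count: 4


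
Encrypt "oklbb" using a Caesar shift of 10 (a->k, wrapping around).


Input: 'oklbb', shift = 10
Operation: for each letter, (position + 10) mod 26
Mapping: 'o'(14+10=24)->'y', 'k'(10+10=20)->'u', 'l'(11+10=21)->'v', 'b'(1+10=11)->'l', 'b'(1+10=11)->'l'
Result: yuvll


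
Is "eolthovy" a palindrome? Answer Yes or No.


Input string: 'eolthovy'
Reversed: 'yvohtloe'
Compare pairs: s[0]='e' vs s[7]='y' (mismatch), s[1]='o' vs s[6]='v' (mismatch), s[2]='l' vs s[5]='o' (mismatch), s[3]='t' vs s[4]='h' (mismatch)
Palindrome: No


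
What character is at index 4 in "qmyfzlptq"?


Input string: 'qmyfzlptq'
Operation: get character at index 4
Index mapping: s[0]='q', s[1]='m', s[2]='y', s[3]='f', s[4]='z'
Result: 'z'


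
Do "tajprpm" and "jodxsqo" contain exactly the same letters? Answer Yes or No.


String 1: 'tajprpm' -> sorted: 'ajmpprt'
String 2: 'jodxsqo' -> sorted: 'djooqsx'
Compare sorted forms: 'ajmpprt' != 'djooqsx'
Anagram: No


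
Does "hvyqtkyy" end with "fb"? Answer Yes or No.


Input string: 'hvyqtkyy'
Suffix to check: 'fb'
Last 2 characters of input: 'yy'
Match: False
Result: No


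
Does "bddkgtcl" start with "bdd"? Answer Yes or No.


Input string: 'bddkgtcl'
Prefix to check: 'bdd'
First 3 characters of input: 'bdd'
Match: True
Result: Yes


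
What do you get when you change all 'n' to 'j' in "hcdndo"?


Input string: 'hcdndo'
Operation: replace 'n' with 'j'
Positions of 'n': 3
After replacement: hcdjdo


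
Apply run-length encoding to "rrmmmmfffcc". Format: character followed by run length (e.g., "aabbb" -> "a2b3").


Input: 'rrmmmmfffcc'
Operation: identify consecutive runs
Runs: 'rr' -> r2, 'mmmm' -> m4, 'fff' -> f3, 'cc' -> c2
Encoded: r2m4f3c2


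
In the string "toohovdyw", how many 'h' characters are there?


Input string: 'toohovdyw'
Target character: 'h'
Scan each position: s[3]='h'
Matches found at indices: 3
Total: 1


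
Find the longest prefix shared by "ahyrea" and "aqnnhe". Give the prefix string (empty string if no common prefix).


String 1: 'ahyrea'
String 2: 'aqnnhe'
Compare position by position:
pos 0: 'a' vs 'a' match
pos 1: 'h' vs 'q' differ -> stop
Longest common prefix: "a" (length 1)


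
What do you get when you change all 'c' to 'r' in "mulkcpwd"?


Input string: 'mulkcpwd'
Operation: replace 'c' with 'r'
Positions of 'c': 4
After replacement: mulkrpwd


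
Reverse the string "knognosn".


Input string: 'knognosn'
Operation: reverse character order
Original order: 'k' -> 'n' -> 'o' -> 'g' -> 'n' -> 'o' -> 's' -> 'n'
Reversed order: 'n' -> 's' -> 'o' -> 'n' -> 'g' -> 'o' -> 'n' -> 'k'
Result: nsongonk


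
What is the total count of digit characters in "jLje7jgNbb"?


Input string: 'jLje7jgNbb'
Operation: count digit characters (0-9)
Scan: 'j', 'L', 'j', 'e', '7'(digit), 'j', 'g', 'N', 'b', 'b'
Digits found: 1
Result: 1


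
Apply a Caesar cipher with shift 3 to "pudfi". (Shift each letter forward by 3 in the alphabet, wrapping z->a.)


Input: 'pudfi', shift = 3
Operation: for each letter, (position + 3) mod 26
Mapping: 'p'(15+3=18)->'s', 'u'(20+3=23)->'x', 'd'(3+3=6)->'g', 'f'(5+3=8)->'i', 'i'(8+3=11)->'l'
Result: sxgil


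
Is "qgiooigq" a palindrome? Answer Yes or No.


Input string: 'qgiooigq'
Reversed: 'qgiooigq'
Compare pairs: s[0]='q' vs s[7]='q' (match), s[1]='g' vs s[6]='g' (match), s[2]='i' vs s[5]='i' (match), s[3]='o' vs s[4]='o' (match)
Palindrome: Yes


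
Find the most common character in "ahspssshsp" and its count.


Input: 'ahspssshsp'
Operation: tally each character
Counts: 'a':1, 'h':2, 'p':2, 's':5
Maximum: 's' appears 5 times


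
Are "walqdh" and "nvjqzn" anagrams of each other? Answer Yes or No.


String 1: 'walqdh' -> sorted: 'adhlqw'
String 2: 'nvjqzn' -> sorted: 'jnnqvz'
Compare sorted forms: 'adhlqw' != 'jnnqvz'
Anagram: No


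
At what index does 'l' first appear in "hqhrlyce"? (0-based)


Input string: 'hqhrlyce'
Target: 'l'
Scanning left to right: s[0]='h', s[1]='q', s[2]='h', s[3]='r', s[4]='l'
First match at index: 4


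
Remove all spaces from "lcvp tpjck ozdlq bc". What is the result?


Input string: 'lcvp tpjck ozdlq bc'
Operation: remove all spaces
Words: 'lcvp', 'tpjck', 'ozdlq', 'bc'
Join without spaces: lcvptpjckozdlqbc


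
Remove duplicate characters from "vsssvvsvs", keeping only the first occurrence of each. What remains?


Input: 'vsssvvsvs'
Operation: keep first occurrence of each character
Scan: s[0]='v' new -> keep; s[1]='s' new -> keep; s[2]='s' seen -> skip; s[3]='s' seen -> skip; s[4]='v' seen -> skip; s[5]='v' seen -> skip; s[6]='s' seen -> skip; s[7]='v' seen -> skip; s[8]='s' seen -> skip
Result: vs


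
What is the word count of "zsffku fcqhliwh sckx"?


Input string: 'zsffku fcqhliwh sckx'
Operation: split by spaces
Words found: 'zsffku', 'fcqhliwh', 'sckx'
Word count: 3


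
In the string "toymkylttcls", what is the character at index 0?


Input string: 'toymkylttcls'
Operation: get character at index 0
Index mapping: s[0]='t'
Result: 't'


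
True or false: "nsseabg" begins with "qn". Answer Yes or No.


Input string: 'nsseabg'
Prefix to check: 'qn'
First 2 characters of input: 'ns'
Match: False
Result: No


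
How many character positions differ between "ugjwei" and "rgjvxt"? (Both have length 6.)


String 1: 'ugjwei'
String 2: 'rgjvxt'
Compare each position: pos 0: 'u'!='r', pos 1: 'g'=='g', pos 2: 'j'=='j', pos 3: 'w'!='v', pos 4: 'e'!='x', pos 5: 'i'!='t'
Differing positions: 4
Hamming distance: 4


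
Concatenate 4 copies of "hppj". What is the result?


Input string: 'hppj'
Operation: repeat 4 times
Concatenation: 'hppj' + 'hppj' + 'hppj' + 'hppj'
Result: hppjhppjhppjhppj


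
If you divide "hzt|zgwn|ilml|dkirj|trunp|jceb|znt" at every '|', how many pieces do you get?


Input string: 'hzt|zgwn|ilml|dkirj|trunp|jceb|znt'
Delimiter: '|'
Split result: 'hzt', 'zgwn', 'ilml', 'dkirj', 'trunp', 'jceb', 'znt'
Number of parts: 7


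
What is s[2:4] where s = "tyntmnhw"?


Input string: 'tyntmnhw'
Operation: slice [2:4]
Extract characters: s[2]='n', s[3]='t'
Result: nt


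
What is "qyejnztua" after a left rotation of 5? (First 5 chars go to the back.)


Input: 'qyejnztua', shift = 5
Operation: split at index 5 and swap parts
Front part s[0:5] = 'qyejn'
Back part s[5:] = 'ztua'
Rotated = back + front = 'ztua' + 'qyejn'
Result: ztuaqyejn


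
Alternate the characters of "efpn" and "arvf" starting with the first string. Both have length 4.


String 1: 'efpn'
String 2: 'arvf'
Operation: alternate characters
Pairs: 'e'+'a', 'f'+'r', 'p'+'v', 'n'+'f'
Result: eafrpvnf


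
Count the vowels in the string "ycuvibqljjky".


Input string: 'ycuvibqljjky'
Operation: count vowels (a, e, i, o, u)
Scan: s[0]='y', s[1]='c', s[2]='u' (vowel), s[3]='v', s[4]='i' (vowel), s[5]='b', s[6]='q', s[7]='l', s[8]='j', s[9]='j', s[10]='k', s[11]='y'
Vowels found: 2
Result: 2


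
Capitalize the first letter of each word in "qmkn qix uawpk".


Input string: 'qmkn qix uawpk'
Operation: capitalize first letter of each word
Word transformations: 'qmkn'->'Qmkn', 'qix'->'Qix', 'uawpk'->'Uawpk'
Result: Qmkn Qix Uawpk


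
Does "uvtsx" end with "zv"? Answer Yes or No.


Input string: 'uvtsx'
Suffix to check: 'zv'
Last 2 characters of input: 'sx'
Match: False
Result: No


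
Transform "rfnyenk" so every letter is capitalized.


Input string: 'rfnyenk'
Operation: convert each letter to uppercase
Mapping: 'r'->'R', 'f'->'F', 'n'->'N', 'y'->'Y', 'e'->'E', 'n'->'N', 'k'->'K'
Result: RFNYENK


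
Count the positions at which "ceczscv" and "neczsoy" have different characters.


String 1: 'ceczscv'
String 2: 'neczsoy'
Compare each position: pos 0: 'c'!='n', pos 1: 'e'=='e', pos 2: 'c'=='c', pos 3: 'z'=='z', pos 4: 's'=='s', pos 5: 'c'!='o', pos 6: 'v'!='y'
Differing positions: 3
Hamming distance: 3


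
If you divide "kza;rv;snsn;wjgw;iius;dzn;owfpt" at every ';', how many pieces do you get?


Input string: 'kza;rv;snsn;wjgw;iius;dzn;owfpt'
Delimiter: ';'
Split result: 'kza', 'rv', 'snsn', 'wjgw', 'iius', 'dzn', 'owfpt'
Number of parts: 7


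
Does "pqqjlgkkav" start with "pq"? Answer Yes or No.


Input string: 'pqqjlgkkav'
Prefix to check: 'pq'
First 2 characters of input: 'pq'
Match: True
Result: Yes


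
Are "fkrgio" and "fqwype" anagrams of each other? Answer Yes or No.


String 1: 'fkrgio' -> sorted: 'fgikor'
String 2: 'fqwype' -> sorted: 'efpqwy'
Compare sorted forms: 'fgikor' != 'efpqwy'
Anagram: No


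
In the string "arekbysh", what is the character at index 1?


Input string: 'arekbysh'
Operation: get character at index 1
Index mapping: s[0]='a', s[1]='r'
Result: 'r'


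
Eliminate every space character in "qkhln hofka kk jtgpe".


Input string: 'qkhln hofka kk jtgpe'
Operation: remove all spaces
Words: 'qkhln', 'hofka', 'kk', 'jtgpe'
Join without spaces: qkhlnhofkakkjtgpe


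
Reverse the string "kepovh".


Input string: 'kepovh'
Operation: reverse character order
Original order: 'k' -> 'e' -> 'p' -> 'o' -> 'v' -> 'h'
Reversed order: 'h' -> 'v' -> 'o' -> 'p' -> 'e' -> 'k'
Result: hvopek


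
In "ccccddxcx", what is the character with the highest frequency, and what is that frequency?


Input: 'ccccddxcx'
Operation: tally each character
Counts: 'c':5, 'd':2, 'x':2
Maximum: 'c' appears 5 times


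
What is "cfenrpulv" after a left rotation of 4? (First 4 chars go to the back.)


Input: 'cfenrpulv', shift = 4
Operation: split at index 4 and swap parts
Front part s[0:4] = 'cfen'
Back part s[4:] = 'rpulv'
Rotated = back + front = 'rpulv' + 'cfen'
Result: rpulvcfen


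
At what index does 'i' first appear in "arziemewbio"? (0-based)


Input string: 'arziemewbio'
Target: 'i'
Scanning left to right: s[0]='a', s[1]='r', s[2]='z', s[3]='i'
First match at index: 3


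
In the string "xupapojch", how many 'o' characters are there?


Input string: 'xupapojch'
Target character: 'o'
Scan each position: s[5]='o'
Matches found at indices: 5
Total: 1


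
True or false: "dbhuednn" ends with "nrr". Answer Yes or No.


Input string: 'dbhuednn'
Suffix to check: 'nrr'
Last 3 characters of input: 'dnn'
Match: False
Result: No


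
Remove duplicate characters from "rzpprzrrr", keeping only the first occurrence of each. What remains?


Input: 'rzpprzrrr'
Operation: keep first occurrence of each character
Scan: s[0]='r' new -> keep; s[1]='z' new -> keep; s[2]='p' new -> keep; s[3]='p' seen -> skip; s[4]='r' seen -> skip; s[5]='z' seen -> skip; s[6]='r' seen -> skip; s[7]='r' seen -> skip; s[8]='r' seen -> skip
Result: rzp


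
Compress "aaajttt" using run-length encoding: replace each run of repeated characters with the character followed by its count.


Input: 'aaajttt'
Operation: identify consecutive runs
Runs: 'aaa' -> a3, 'j' -> j1, 'ttt' -> t3
Encoded: a3j1t3


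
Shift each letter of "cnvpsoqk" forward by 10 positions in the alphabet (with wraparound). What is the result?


Input: 'cnvpsoqk', shift = 10
Operation: for each letter, (position + 10) mod 26
Mapping: 'c'(2+10=12)->'m', 'n'(13+10=23)->'x', 'v'(21+10=31, 31 mod 26=5)->'f', 'p'(15+10=25)->'z', 's'(18+10=28, 28 mod 26=2)->'c', 'o'(14+10=24)->'y', 'q'(16+10=26, 26 mod 26=0)->'a', 'k'(10+10=20)->'u'
Result: mxfzcyau


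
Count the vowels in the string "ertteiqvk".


Input string: 'ertteiqvk'
Operation: count vowels (a, e, i, o, u)
Scan: s[0]='e' (vowel), s[1]='r', s[2]='t', s[3]='t', s[4]='e' (vowel), s[5]='i' (vowel), s[6]='q', s[7]='v', s[8]='k'
Vowels found: 3
Result: 3


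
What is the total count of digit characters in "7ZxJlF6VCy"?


Input string: '7ZxJlF6VCy'
Operation: count digit characters (0-9)
Scan: '7'(digit), 'Z', 'x', 'J', 'l', 'F', '6'(digit), 'V', 'C', 'y'
Digits found: 2
Result: 2


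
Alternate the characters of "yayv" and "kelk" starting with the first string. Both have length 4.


String 1: 'yayv'
String 2: 'kelk'
Operation: alternate characters
Pairs: 'y'+'k', 'a'+'e', 'y'+'l', 'v'+'k'
Result: ykaeylvk


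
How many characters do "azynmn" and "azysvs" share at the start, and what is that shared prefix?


String 1: 'azynmn'
String 2: 'azysvs'
Compare position by position:
pos 0: 'a' vs 'a' match
pos 1: 'z' vs 'z' match
pos 2: 'y' vs 'y' match
pos 3: 'n' vs 's' differ -> stop
Longest common prefix: "azy" (length 3)


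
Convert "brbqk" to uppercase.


Input string: 'brbqk'
Operation: convert each letter to uppercase
Mapping: 'b'->'B', 'r'->'R', 'b'->'B', 'q'->'Q', 'k'->'K'
Result: BRBQK


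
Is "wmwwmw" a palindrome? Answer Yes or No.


Input string: 'wmwwmw'
Reversed: 'wmwwmw'
Compare pairs: s[0]='w' vs s[5]='w' (match), s[1]='m' vs s[4]='m' (match), s[2]='w' vs s[3]='w' (match)
Palindrome: Yes


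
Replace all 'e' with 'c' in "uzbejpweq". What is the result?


Input string: 'uzbejpweq'
Operation: replace 'e' with 'c'
Positions of 'e': 3, 7
After replacement: uzbcjpwcq


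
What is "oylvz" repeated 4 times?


Input string: 'oylvz'
Operation: repeat 4 times
Concatenation: 'oylvz' + 'oylvz' + 'oylvz' + 'oylvz'
Result: oylvzoylvzoylvzoylvz


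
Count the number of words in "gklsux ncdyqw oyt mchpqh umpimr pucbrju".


Input string: 'gklsux ncdyqw oyt mchpqh umpimr pucbrju'
Operation: split by spaces
Words found: 'gklsux', 'ncdyqw', 'oyt', 'mchpqh', 'umpimr', 'pucbrju'
Word count: 6


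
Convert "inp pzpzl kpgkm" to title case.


Input string: 'inp pzpzl kpgkm'
Operation: capitalize first letter of each word
Word transformations: 'inp'->'Inp', 'pzpzl'->'Pzpzl', 'kpgkm'->'Kpgkm'
Result: Inp Pzpzl Kpgkm


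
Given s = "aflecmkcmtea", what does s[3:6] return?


Input string: 'aflecmkcmtea'
Operation: slice [3:6]
Extract characters: s[3]='e', s[4]='c', s[5]='m'
Result: ecm


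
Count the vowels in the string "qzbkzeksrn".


Input string: 'qzbkzeksrn'
Operation: count vowels (a, e, i, o, u)
Scan: s[0]='q', s[1]='z', s[2]='b', s[3]='k', s[4]='z', s[5]='e' (vowel), s[6]='k', s[7]='s', s[8]='r', s[9]='n'
Vowels found: 1
Result: 1


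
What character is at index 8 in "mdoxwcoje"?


Input string: 'mdoxwcoje'
Operation: get character at index 8
Index mapping: s[0]='m', s[1]='d', s[2]='o', s[3]='x', s[4]='w', s[5]='c', s[6]='o', s[7]='j', s[8]='e'
Result: 'e'


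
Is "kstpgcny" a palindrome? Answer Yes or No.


Input string: 'kstpgcny'
Reversed: 'yncgptsk'
Compare pairs: s[0]='k' vs s[7]='y' (mismatch), s[1]='s' vs s[6]='n' (mismatch), s[2]='t' vs s[5]='c' (mismatch), s[3]='p' vs s[4]='g' (mismatch)
Palindrome: No


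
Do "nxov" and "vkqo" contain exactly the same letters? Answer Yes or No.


String 1: 'nxov' -> sorted: 'novx'
String 2: 'vkqo' -> sorted: 'koqv'
Compare sorted forms: 'novx' != 'koqv'
Anagram: No


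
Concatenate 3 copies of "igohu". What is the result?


Input string: 'igohu'
Operation: repeat 3 times
Concatenation: 'igohu' + 'igohu' + 'igohu'
Result: igohuigohuigohu


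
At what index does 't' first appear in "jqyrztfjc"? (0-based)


Input string: 'jqyrztfjc'
Target: 't'
Scanning left to right: s[0]='j', s[1]='q', s[2]='y', s[3]='r', s[4]='z', s[5]='t'
First match at index: 5


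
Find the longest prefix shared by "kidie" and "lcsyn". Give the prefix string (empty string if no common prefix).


String 1: 'kidie'
String 2: 'lcsyn'
Compare position by position:
pos 0: 'k' vs 'l' differ -> stop
Longest common prefix: "" (length 0)


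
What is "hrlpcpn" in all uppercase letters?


Input string: 'hrlpcpn'
Operation: convert each letter to uppercase
Mapping: 'h'->'H', 'r'->'R', 'l'->'L', 'p'->'P', 'c'->'C', 'p'->'P', 'n'->'N'
Result: HRLPCPN


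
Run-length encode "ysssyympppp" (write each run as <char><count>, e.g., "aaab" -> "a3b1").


Input: 'ysssyympppp'
Operation: identify consecutive runs
Runs: 'y' -> y1, 'sss' -> s3, 'yy' -> y2, 'm' -> m1, 'pppp' -> p4
Encoded: y1s3y2m1p4


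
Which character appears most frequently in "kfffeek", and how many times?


Input: 'kfffeek'
Operation: tally each character
Counts: 'e':2, 'f':3, 'k':2
Maximum: 'f' appears 3 times


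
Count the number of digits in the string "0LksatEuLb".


Input string: '0LksatEuLb'
Operation: count digit characters (0-9)
Scan: '0'(digit), 'L', 'k', 's', 'a', 't', 'E', 'u', 'L', 'b'
Digits found: 1
Result: 1


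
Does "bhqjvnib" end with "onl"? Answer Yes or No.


Input string: 'bhqjvnib'
Suffix to check: 'onl'
Last 3 characters of input: 'nib'
Match: False
Result: No


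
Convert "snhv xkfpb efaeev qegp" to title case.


Input string: 'snhv xkfpb efaeev qegp'
Operation: capitalize first letter of each word
Word transformations: 'snhv'->'Snhv', 'xkfpb'->'Xkfpb', 'efaeev'->'Efaeev', 'qegp'->'Qegp'
Result: Snhv Xkfpb Efaeev Qegp


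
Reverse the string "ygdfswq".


Input string: 'ygdfswq'
Operation: reverse character order
Original order: 'y' -> 'g' -> 'd' -> 'f' -> 's' -> 'w' -> 'q'
Reversed order: 'q' -> 'w' -> 's' -> 'f' -> 'd' -> 'g' -> 'y'
Result: qwsfdgy
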